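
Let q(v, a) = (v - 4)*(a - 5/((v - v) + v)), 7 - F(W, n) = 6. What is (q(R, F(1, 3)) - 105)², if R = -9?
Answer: 1270129/81 ≈ 15681.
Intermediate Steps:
F(W, n) = 1 (F(W, n) = 7 - 1*6 = 7 - 6 = 1)
q(v, a) = (-4 + v)*(a - 5/v) (q(v, a) = (-4 + v)*(a - 5/(0 + v)) = (-4 + v)*(a - 5/v))
(q(R, F(1, 3)) - 105)² = ((-5 - 4*1 + 20/(-9) + 1*(-9)) - 105)² = ((-5 - 4 + 20*(-⅑) - 9) - 105)² = ((-5 - 4 - 20/9 - 9) - 105)² = (-182/9 - 105)² = (-1127/9)² = 1270129/81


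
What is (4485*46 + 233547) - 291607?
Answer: 148250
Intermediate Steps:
(4485*46 + 233547) - 291607 = (206310 + 233547) - 291607 = 439857 - 291607 = 148250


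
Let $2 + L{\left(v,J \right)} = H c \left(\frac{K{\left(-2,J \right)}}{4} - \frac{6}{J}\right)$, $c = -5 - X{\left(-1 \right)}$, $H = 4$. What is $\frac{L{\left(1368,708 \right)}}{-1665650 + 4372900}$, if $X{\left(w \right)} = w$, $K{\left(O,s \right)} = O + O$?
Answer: $\frac{417}{79863875} \approx 5.2214 \cdot 10^{-6}$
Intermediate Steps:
$K{\left(O,s \right)} = 2 O$
$c = -4$ ($c = -5 - -1 = -5 + 1 = -4$)
$L{\left(v,J \right)} = 14 + \frac{96}{J}$ ($L{\left(v,J \right)} = -2 + 4 \left(-4\right) \left(\frac{2 \left(-2\right)}{4} - \frac{6}{J}\right) = -2 - 16 \left(\left(-4\right) \frac{1}{4} - \frac{6}{J}\right) = -2 - 16 \left(-1 - \frac{6}{J}\right) = -2 + \left(16 + \frac{96}{J}\right) = 14 + \frac{96}{J}$)
$\frac{L{\left(1368,708 \right)}}{-1665650 + 4372900} = \frac{14 + \frac{96}{708}}{-1665650 + 4372900} = \frac{14 + 96 \cdot \frac{1}{708}}{2707250} = \left(14 + \frac{8}{59}\right) \frac{1}{2707250} = \frac{834}{59} \cdot \frac{1}{2707250} = \frac{417}{79863875}$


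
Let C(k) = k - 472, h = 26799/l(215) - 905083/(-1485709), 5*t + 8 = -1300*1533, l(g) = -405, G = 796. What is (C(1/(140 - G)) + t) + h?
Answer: -52513859986686811/131574389040 ≈ -3.9912e+5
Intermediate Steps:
t = -1992908/5 (t = -8/5 + (-1300*1533)/5 = -8/5 + (⅕)*(-1992900) = -8/5 - 398580 = -1992908/5 ≈ -3.9858e+5)
h = -13149652292/200570715 (h = 26799/(-405) - 905083/(-1485709) = 26799*(-1/405) - 905083*(-1/1485709) = -8933/135 + 905083/1485709 = -13149652292/200570715 ≈ -65.561)
C(k) = -472 + k
(C(1/(140 - G)) + t) + h = ((-472 + 1/(140 - 1*796)) - 1992908/5) - 13149652292/200570715 = ((-472 + 1/(140 - 796)) - 1992908/5) - 13149652292/200570715 = ((-472 + 1/(-656)) - 1992908/5) - 13149652292/200570715 = ((-472 - 1/656) - 1992908/5) - 13149652292/200570715 = (-309633/656 - 1992908/5) - 13149652292/200570715 = -1308895813/3280 - 13149652292/200570715 = -52513859986686811/131574389040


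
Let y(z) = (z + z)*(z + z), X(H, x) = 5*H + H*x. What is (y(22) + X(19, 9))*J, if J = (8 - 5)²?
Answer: 19818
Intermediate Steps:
y(z) = 4*z² (y(z) = (2*z)*(2*z) = 4*z²)
J = 9 (J = 3² = 9)
(y(22) + X(19, 9))*J = (4*22² + 19*(5 + 9))*9 = (4*484 + 19*14)*9 = (1936 + 266)*9 = 2202*9 = 19818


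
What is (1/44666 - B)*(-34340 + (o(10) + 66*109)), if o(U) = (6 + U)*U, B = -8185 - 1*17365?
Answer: -15398431549393/22333 ≈ -6.8949e+8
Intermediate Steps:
B = -25550 (B = -8185 - 17365 = -25550)
o(U) = U*(6 + U)
(1/44666 - B)*(-34340 + (o(10) + 66*109)) = (1/44666 - 1*(-25550))*(-34340 + (10*(6 + 10) + 66*109)) = (1/44666 + 25550)*(-34340 + (10*16 + 7194)) = 1141216301*(-34340 + (160 + 7194))/44666 = 1141216301*(-34340 + 7354)/44666 = (1141216301/44666)*(-26986) = -15398431549393/22333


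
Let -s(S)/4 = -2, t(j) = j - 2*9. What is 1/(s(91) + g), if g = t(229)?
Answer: 1/219 ≈ 0.0045662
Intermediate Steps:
t(j) = -18 + j (t(j) = j - 18 = -18 + j)
g = 211 (g = -18 + 229 = 211)
s(S) = 8 (s(S) = -4*(-2) = 8)
1/(s(91) + g) = 1/(8 + 211) = 1/219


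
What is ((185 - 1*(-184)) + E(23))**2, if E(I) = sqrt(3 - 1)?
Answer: (369 + sqrt(2))**2 ≈ 1.3721e+5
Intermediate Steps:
E(I) = sqrt(2)
((185 - 1*(-184)) + E(23))**2 = ((185 - 1*(-184)) + sqrt(2))**2 = ((185 + 184) + sqrt(2))**2 = (369 + sqrt(2))**2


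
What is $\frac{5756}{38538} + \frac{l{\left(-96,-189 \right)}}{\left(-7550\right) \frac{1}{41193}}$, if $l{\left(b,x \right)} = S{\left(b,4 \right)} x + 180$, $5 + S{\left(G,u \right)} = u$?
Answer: $- \frac{292871252473}{145480950} \approx -2013.1$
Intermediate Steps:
$S{\left(G,u \right)} = -5 + u$
$l{\left(b,x \right)} = 180 - x$ ($l{\left(b,x \right)} = \left(-5 + 4\right) x + 180 = - x + 180 = 180 - x$)
$\frac{5756}{38538} + \frac{l{\left(-96,-189 \right)}}{\left(-7550\right) \frac{1}{41193}} = \frac{5756}{38538} + \frac{180 - -189}{\left(-7550\right) \frac{1}{41193}} = 5756 \cdot \frac{1}{38538} + \frac{180 + 189}{\left(-7550\right) \frac{1}{41193}} = \frac{2878}{19269} + \frac{369}{- \frac{7550}{41193}} = \frac{2878}{19269} + 369 \left(- \frac{41193}{7550}\right) = \frac{2878}{19269} - \frac{15200217}{7550} = - \frac{292871252473}{145480950}$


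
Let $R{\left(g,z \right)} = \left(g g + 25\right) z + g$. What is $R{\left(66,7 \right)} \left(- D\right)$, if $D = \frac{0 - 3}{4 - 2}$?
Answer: $\frac{92199}{2} \approx 46100.0$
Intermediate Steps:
$D = - \frac{3}{2} \approx -1.5$
$R{\left(g,z \right)} = g + z \left(25 + g^{2}\right)$ ($R{\left(g,z \right)} = \left(g^{2} + 25\right) z + g = \left(25 + g^{2}\right) z + g = z \left(25 + g^{2}\right) + g = g + z \left(25 + g^{2}\right)$)
$R{\left(66,7 \right)} \left(- D\right) = \left(66 + 25 \cdot 7 + 7 \cdot 66^{2}\right) \left(\left(-1\right) \left(- \frac{3}{2}\right)\right) = \left(66 + 175 + 7 \cdot 4356\right) \frac{3}{2} = \left(66 + 175 + 30492\right) \frac{3}{2} = 30733 \cdot \frac{3}{2} = \frac{92199}{2}$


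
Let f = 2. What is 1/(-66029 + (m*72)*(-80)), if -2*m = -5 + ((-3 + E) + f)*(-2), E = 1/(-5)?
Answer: -1/73517 ≈ -1.3602e-5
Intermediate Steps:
E = -1/5 ≈ -0.20000
m = 13/10 (m = -(-5 + ((-3 - 1/5) + 2)*(-2))/2 = -(-5 + (-16/5 + 2)*(-2))/2 = -(-5 - 6/5*(-2))/2 = -(-5 + 12/5)/2 = -1/2*(-13/5) = 13/10 ≈ 1.3000)
1/(-66029 + (m*72)*(-80)) = 1/(-66029 + ((13/10)*72)*(-80)) = 1/(-66029 + (468/5)*(-80)) = 1/(-66029 - 7488) = 1/(-73517) = -1/73517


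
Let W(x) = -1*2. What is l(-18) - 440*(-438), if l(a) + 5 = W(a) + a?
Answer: 192695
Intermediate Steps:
W(x) = -2
l(a) = -7 + a (l(a) = -5 + (-2 + a) = -7 + a)
l(-18) - 440*(-438) = (-7 - 18) - 440*(-438) = -25 + 192720 = 192695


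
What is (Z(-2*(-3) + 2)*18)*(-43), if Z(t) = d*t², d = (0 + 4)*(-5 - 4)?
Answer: 1783296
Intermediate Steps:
d = -36 (d = 4*(-9) = -36)
Z(t) = -36*t²
(Z(-2*(-3) + 2)*18)*(-43) = (-36*(-2*(-3) + 2)²*18)*(-43) = (-36*(6 + 2)²*18)*(-43) = (-36*8²*18)*(-43) = (-36*64*18)*(-43) = -2304*18*(-43) = -41472*(-43) = 1783296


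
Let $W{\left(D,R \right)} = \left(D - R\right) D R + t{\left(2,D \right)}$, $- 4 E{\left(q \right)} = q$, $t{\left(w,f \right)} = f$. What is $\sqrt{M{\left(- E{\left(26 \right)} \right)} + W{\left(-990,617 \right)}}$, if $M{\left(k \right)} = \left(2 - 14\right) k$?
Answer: $\sqrt{981602742} \approx 31331.0$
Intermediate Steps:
$E{\left(q \right)} = - \frac{q}{4}$
$W{\left(D,R \right)} = D + D R \left(D - R\right)$ ($W{\left(D,R \right)} = \left(D - R\right) D R + D = D \left(D - R\right) R + D = D R \left(D - R\right) + D = D + D R \left(D - R\right)$)
$M{\left(k \right)} = - 12 k$
$\sqrt{M{\left(- E{\left(26 \right)} \right)} + W{\left(-990,617 \right)}} = \sqrt{- 12 \left(- \frac{\left(-1\right) 26}{4}\right) - 990 \left(1 - 617^{2} - 610830\right)} = \sqrt{- 12 \left(\left(-1\right) \left(- \frac{13}{2}\right)\right) - 990 \left(1 - 380689 - 610830\right)} = \sqrt{\left(-12\right) \frac{13}{2} - 990 \left(1 - 380689 - 610830\right)} = \sqrt{-78 - -981602820} = \sqrt{-78 + 981602820} = \sqrt{981602742}$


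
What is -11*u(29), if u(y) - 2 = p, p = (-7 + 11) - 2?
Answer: -44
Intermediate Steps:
p = 2 (p = 4 - 2 = 2)
u(y) = 4 (u(y) = 2 + 2 = 4)
-11*u(29) = -11*4 = -44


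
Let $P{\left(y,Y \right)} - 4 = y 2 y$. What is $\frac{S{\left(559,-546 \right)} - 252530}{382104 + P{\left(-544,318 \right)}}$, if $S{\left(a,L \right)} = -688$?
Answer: $- \frac{6029}{23190} \approx -0.25998$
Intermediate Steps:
$P{\left(y,Y \right)} = 4 + 2 y^{2}$ ($P{\left(y,Y \right)} = 4 + y 2 y = 4 + 2 y y = 4 + 2 y^{2}$)
$\frac{S{\left(559,-546 \right)} - 252530}{382104 + P{\left(-544,318 \right)}} = \frac{-688 - 252530}{382104 + \left(4 + 2 \left(-544\right)^{2}\right)} = - \frac{253218}{382104 + \left(4 + 2 \cdot 295936\right)} = - \frac{253218}{382104 + \left(4 + 591872\right)} = - \frac{253218}{382104 + 591876} = - \frac{253218}{973980} = \left(-253218\right) \frac{1}{973980} = - \frac{6029}{23190}$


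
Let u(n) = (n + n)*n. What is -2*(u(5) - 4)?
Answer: -92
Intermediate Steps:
u(n) = 2*n² (u(n) = (2*n)*n = 2*n²)
-2*(u(5) - 4) = -2*(2*5² - 4) = -2*(2*25 - 4) = -2*(50 - 4) = -2*46 = -92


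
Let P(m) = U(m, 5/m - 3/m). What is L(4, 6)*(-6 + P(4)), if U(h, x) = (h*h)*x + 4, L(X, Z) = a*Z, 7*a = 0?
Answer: 0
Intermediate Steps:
a = 0 (a = (⅐)*0 = 0)
L(X, Z) = 0 (L(X, Z) = 0*Z = 0)
U(h, x) = 4 + x*h² (U(h, x) = h²*x + 4 = x*h² + 4 = 4 + x*h²)
P(m) = 4 + 2*m (P(m) = 4 + (5/m - 3/m)*m² = 4 + (2/m)*m² = 4 + 2*m)
L(4, 6)*(-6 + P(4)) = 0*(-6 + (4 + 2*4)) = 0*(-6 + (4 + 8)) = 0*(-6 + 12) = 0*6 = 0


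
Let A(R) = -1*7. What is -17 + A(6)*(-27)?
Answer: 172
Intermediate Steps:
A(R) = -7
-17 + A(6)*(-27) = -17 - 7*(-27) = -17 + 189 = 172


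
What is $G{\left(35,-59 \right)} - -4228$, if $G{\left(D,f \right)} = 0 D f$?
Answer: $4228$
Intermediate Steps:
$G{\left(D,f \right)} = 0$ ($G{\left(D,f \right)} = 0 f = 0$)
$G{\left(35,-59 \right)} - -4228 = 0 - -4228 = 0 + 4228 = 4228$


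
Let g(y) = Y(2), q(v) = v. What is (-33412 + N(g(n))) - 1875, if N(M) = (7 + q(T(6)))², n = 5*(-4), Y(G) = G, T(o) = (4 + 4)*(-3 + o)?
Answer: -34326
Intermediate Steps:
T(o) = -24 + 8*o (T(o) = 8*(-3 + o) = -24 + 8*o)
n = -20
g(y) = 2
N(M) = 961 (N(M) = (7 + (-24 + 8*6))² = (7 + (-24 + 48))² = (7 + 24)² = 31² = 961)
(-33412 + N(g(n))) - 1875 = (-33412 + 961) - 1875 = -32451 - 1875 = -34326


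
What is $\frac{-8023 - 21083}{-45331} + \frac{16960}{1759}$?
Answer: $\frac{74546474}{7248839} \approx 10.284$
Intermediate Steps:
$\frac{-8023 - 21083}{-45331} + \frac{16960}{1759} = \left(-29106\right) \left(- \frac{1}{45331}\right) + 16960 \cdot \frac{1}{1759} = \frac{2646}{4121} + \frac{16960}{1759} = \frac{74546474}{7248839}$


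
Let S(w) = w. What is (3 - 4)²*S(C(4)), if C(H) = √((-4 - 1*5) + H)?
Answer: I*√5 ≈ 2.2361*I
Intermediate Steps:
C(H) = √(-9 + H) (C(H) = √((-4 - 5) + H) = √(-9 + H))
(3 - 4)²*S(C(4)) = (3 - 4)²*√(-9 + 4) = (-1)²*√(-5) = 1*(I*√5) = I*√5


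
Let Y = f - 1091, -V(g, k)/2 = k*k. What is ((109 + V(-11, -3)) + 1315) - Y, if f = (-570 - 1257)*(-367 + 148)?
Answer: -397616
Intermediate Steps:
V(g, k) = -2*k² (V(g, k) = -2*k*k = -2*k²)
f = 400113 (f = -1827*(-219) = 400113)
Y = 399022 (Y = 400113 - 1091 = 399022)
((109 + V(-11, -3)) + 1315) - Y = ((109 - 2*(-3)²) + 1315) - 1*399022 = ((109 - 2*9) + 1315) - 399022 = ((109 - 18) + 1315) - 399022 = (91 + 1315) - 399022 = 1406 - 399022 = -397616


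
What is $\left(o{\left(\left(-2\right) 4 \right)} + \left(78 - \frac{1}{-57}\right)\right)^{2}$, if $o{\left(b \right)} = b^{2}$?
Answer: $\frac{65529025}{3249} \approx 20169.0$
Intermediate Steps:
$\left(o{\left(\left(-2\right) 4 \right)} + \left(78 - \frac{1}{-57}\right)\right)^{2} = \left(\left(\left(-2\right) 4\right)^{2} + \left(78 - \frac{1}{-57}\right)\right)^{2} = \left(\left(-8\right)^{2} + \left(78 - - \frac{1}{57}\right)\right)^{2} = \left(64 + \left(78 + \frac{1}{57}\right)\right)^{2} = \left(64 + \frac{4447}{57}\right)^{2} = \left(\frac{8095}{57}\right)^{2} = \frac{65529025}{3249}$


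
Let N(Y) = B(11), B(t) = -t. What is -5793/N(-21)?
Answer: 5793/11 ≈ 526.64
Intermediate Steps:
N(Y) = -11 (N(Y) = -1*11 = -11)
-5793/N(-21) = -5793/(-11) = -5793*(-1/11) = 5793/11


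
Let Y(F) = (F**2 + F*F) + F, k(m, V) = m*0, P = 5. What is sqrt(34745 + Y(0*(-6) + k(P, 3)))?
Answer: sqrt(34745) ≈ 186.40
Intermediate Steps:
k(m, V) = 0
Y(F) = F + 2*F**2 (Y(F) = (F**2 + F**2) + F = 2*F**2 + F = F + 2*F**2)
sqrt(34745 + Y(0*(-6) + k(P, 3))) = sqrt(34745 + (0*(-6) + 0)*(1 + 2*(0*(-6) + 0))) = sqrt(34745 + (0 + 0)*(1 + 2*(0 + 0))) = sqrt(34745 + 0*(1 + 2*0)) = sqrt(34745 + 0*(1 + 0)) = sqrt(34745 + 0*1) = sqrt(34745 + 0) = sqrt(34745)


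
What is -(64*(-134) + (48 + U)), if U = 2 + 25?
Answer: 8501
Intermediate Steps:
U = 27
-(64*(-134) + (48 + U)) = -(64*(-134) + (48 + 27)) = -(-8576 + 75) = -1*(-8501) = 8501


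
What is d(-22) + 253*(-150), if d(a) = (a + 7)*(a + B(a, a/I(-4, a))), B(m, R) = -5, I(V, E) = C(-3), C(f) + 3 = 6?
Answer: -37545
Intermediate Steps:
C(f) = 3 (C(f) = -3 + 6 = 3)
I(V, E) = 3
d(a) = (-5 + a)*(7 + a) (d(a) = (a + 7)*(a - 5) = (7 + a)*(-5 + a) = (-5 + a)*(7 + a))
d(-22) + 253*(-150) = (-35 + (-22)² + 2*(-22)) + 253*(-150) = (-35 + 484 - 44) - 37950 = 405 - 37950 = -37545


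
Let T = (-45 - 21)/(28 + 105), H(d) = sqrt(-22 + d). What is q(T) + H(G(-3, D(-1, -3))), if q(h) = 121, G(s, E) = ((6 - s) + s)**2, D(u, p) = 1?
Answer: 121 + sqrt(14) ≈ 124.74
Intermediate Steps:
G(s, E) = 36 (G(s, E) = 6**2 = 36)
T = -66/133 ≈ -0.49624
q(T) + H(G(-3, D(-1, -3))) = 121 + sqrt(-22 + 36) = 121 + sqrt(14)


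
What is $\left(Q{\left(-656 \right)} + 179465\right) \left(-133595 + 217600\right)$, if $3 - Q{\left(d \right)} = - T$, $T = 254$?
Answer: $15097546610$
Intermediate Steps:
$Q{\left(d \right)} = 257$ ($Q{\left(d \right)} = 3 - \left(-1\right) 254 = 3 - -254 = 3 + 254 = 257$)
$\left(Q{\left(-656 \right)} + 179465\right) \left(-133595 + 217600\right) = \left(257 + 179465\right) \left(-133595 + 217600\right) = 179722 \cdot 84005 = 15097546610$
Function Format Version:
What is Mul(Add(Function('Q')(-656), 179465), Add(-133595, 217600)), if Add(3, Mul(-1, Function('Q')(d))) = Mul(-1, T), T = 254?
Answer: 15097546610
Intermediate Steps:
Function('Q')(d) = 257 (Function('Q')(d) = Add(3, Mul(-1, Mul(-1, 254))) = Add(3, Mul(-1, -254)) = Add(3, 254) = 257)
Mul(Add(Function('Q')(-656), 179465), Add(-133595, 217600)) = Mul(Add(257, 179465), Add(-133595, 217600)) = Mul(179722, 84005) = 15097546610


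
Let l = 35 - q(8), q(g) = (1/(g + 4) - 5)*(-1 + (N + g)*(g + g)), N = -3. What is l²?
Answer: 25816561/144 ≈ 1.7928e+5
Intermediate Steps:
q(g) = (-1 + 2*g*(-3 + g))*(-5 + 1/(4 + g)) (q(g) = (1/(g + 4) - 5)*(-1 + (-3 + g)*(g + g)) = (1/(4 + g) - 5)*(-1 + (-3 + g)*(2*g)) = (-5 + 1/(4 + g))*(-1 + 2*g*(-3 + g)) = (-1 + 2*g*(-3 + g))*(-5 + 1/(4 + g)))
l = 5081/12 (l = 35 - (19 - 10*8³ - 8*8² + 119*8)/(4 + 8) = 35 - (19 - 10*512 - 8*64 + 952)/12 = 35 - (19 - 5120 - 512 + 952)/12 = 35 - (-4661)/12 = 35 - 1*(-4661/12) = 35 + 4661/12 = 5081/12 ≈ 423.42)
l² = (5081/12)² = 25816561/144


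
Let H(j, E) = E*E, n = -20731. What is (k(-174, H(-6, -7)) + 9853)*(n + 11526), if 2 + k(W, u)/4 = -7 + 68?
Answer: -92869245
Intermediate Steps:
H(j, E) = E**2
k(W, u) = 236 (k(W, u) = -8 + 4*(-7 + 68) = -8 + 4*61 = -8 + 244 = 236)
(k(-174, H(-6, -7)) + 9853)*(n + 11526) = (236 + 9853)*(-20731 + 11526) = 10089*(-9205) = -92869245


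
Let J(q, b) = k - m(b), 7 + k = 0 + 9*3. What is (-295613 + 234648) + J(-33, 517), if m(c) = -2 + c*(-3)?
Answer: -59392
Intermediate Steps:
m(c) = -2 - 3*c
k = 20 (k = -7 + (0 + 9*3) = -7 + (0 + 27) = -7 + 27 = 20)
J(q, b) = 22 + 3*b (J(q, b) = 20 - (-2 - 3*b) = 20 + (2 + 3*b) = 22 + 3*b)
(-295613 + 234648) + J(-33, 517) = (-295613 + 234648) + (22 + 3*517) = -60965 + (22 + 1551) = -60965 + 1573 = -59392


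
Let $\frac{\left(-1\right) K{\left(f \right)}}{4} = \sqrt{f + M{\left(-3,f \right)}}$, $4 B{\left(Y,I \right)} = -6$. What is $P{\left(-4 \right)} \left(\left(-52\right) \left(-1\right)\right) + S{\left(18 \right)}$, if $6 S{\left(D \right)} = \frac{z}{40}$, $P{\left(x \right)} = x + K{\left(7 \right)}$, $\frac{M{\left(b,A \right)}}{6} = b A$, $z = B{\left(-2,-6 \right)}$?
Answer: $- \frac{33281}{160} - 208 i \sqrt{119} \approx -208.01 - 2269.0 i$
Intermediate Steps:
$B{\left(Y,I \right)} = - \frac{3}{2}$ ($B{\left(Y,I \right)} = \frac{1}{4} \left(-6\right) = - \frac{3}{2}$)
$z = - \frac{3}{2} \approx -1.5$
$M{\left(b,A \right)} = 6 A b$ ($M{\left(b,A \right)} = 6 b A = 6 A b$)
$K{\left(f \right)} = - 4 \sqrt{17} \sqrt{- f}$ ($K{\left(f \right)} = - 4 \sqrt{f + 6 f \left(-3\right)} = - 4 \sqrt{f - 18 f} = - 4 \sqrt{- 17 f} = - 4 \sqrt{17} \sqrt{- f}$)
$P{\left(x \right)} = x - 4 i \sqrt{119}$ ($P{\left(x \right)} = x - 4 \sqrt{17} \sqrt{\left(-1\right) 7} = x - 4 \sqrt{17} \sqrt{-7} = x - 4 \sqrt{17} i \sqrt{7} = x - 4 i \sqrt{119}$)
$S{\left(D \right)} = - \frac{1}{160}$ ($S{\left(D \right)} = \frac{\left(- \frac{3}{2}\right) \frac{1}{40}}{6} = \frac{1}{6} \left(- \frac{3}{80}\right) = - \frac{1}{160}$)
$P{\left(-4 \right)} \left(\left(-52\right) \left(-1\right)\right) + S{\left(18 \right)} = \left(-4 - 4 i \sqrt{119}\right) \left(\left(-52\right) \left(-1\right)\right) - \frac{1}{160} = \left(-4 - 4 i \sqrt{119}\right) 52 - \frac{1}{160} = \left(-208 - 208 i \sqrt{119}\right) - \frac{1}{160} = - \frac{33281}{160} - 208 i \sqrt{119}$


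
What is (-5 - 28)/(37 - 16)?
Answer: -11/7 ≈ -1.5714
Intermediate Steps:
(-5 - 28)/(37 - 16) = -33/21 = -33*1/21 = -11/7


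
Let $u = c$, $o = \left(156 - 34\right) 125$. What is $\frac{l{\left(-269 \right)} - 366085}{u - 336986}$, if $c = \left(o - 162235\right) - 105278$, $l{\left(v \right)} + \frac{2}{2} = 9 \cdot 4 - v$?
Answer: $\frac{365781}{589249} \approx 0.62076$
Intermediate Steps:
$o = 15250$ ($o = 122 \cdot 125 = 15250$)
$l{\left(v \right)} = 35 - v$ ($l{\left(v \right)} = -1 - \left(-36 + v\right) = 35 - v$)
$c = -252263$ ($c = \left(15250 - 162235\right) - 105278 = -146985 - 105278 = -252263$)
$u = -252263$
$\frac{l{\left(-269 \right)} - 366085}{u - 336986} = \frac{\left(35 - -269\right) - 366085}{-252263 - 336986} = \frac{\left(35 + 269\right) - 366085}{-589249} = \left(304 - 366085\right) \left(- \frac{1}{589249}\right) = \left(-365781\right) \left(- \frac{1}{589249}\right) = \frac{365781}{589249}$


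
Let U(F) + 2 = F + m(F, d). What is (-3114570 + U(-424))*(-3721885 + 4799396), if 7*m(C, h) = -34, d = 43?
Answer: -23495133820066/7 ≈ -3.3564e+12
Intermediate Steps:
m(C, h) = -34/7 (m(C, h) = (⅐)*(-34) = -34/7)
U(F) = -48/7 + F (U(F) = -2 + (F - 34/7) = -2 + (-34/7 + F) = -48/7 + F)
(-3114570 + U(-424))*(-3721885 + 4799396) = (-3114570 + (-48/7 - 424))*(-3721885 + 4799396) = (-3114570 - 3016/7)*1077511 = -21805006/7*1077511 = -23495133820066/7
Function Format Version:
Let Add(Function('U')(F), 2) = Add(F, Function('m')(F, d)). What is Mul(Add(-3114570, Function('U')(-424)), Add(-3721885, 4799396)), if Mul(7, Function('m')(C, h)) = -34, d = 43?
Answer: Rational(-23495133820066, 7) ≈ -3.3564e+12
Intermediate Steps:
Function('m')(C, h) = Rational(-34, 7) (Function('m')(C, h) = Mul(Rational(1, 7), -34) = Rational(-34, 7))
Function('U')(F) = Add(Rational(-48, 7), F) (Function('U')(F) = Add(-2, Add(F, Rational(-34, 7))) = Add(-2, Add(Rational(-34, 7), F)) = Add(Rational(-48, 7), F))
Mul(Add(-3114570, Function('U')(-424)), Add(-3721885, 4799396)) = Mul(Add(-3114570, Add(Rational(-48, 7), -424)), Add(-3721885, 4799396)) = Mul(Add(-3114570, Rational(-3016, 7)), 1077511) = Mul(Rational(-21805006, 7), 1077511) = Rational(-23495133820066, 7)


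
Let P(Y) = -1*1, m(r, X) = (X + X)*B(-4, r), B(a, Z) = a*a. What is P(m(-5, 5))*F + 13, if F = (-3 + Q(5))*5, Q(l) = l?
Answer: 3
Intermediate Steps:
B(a, Z) = a²
F = 10 (F = (-3 + 5)*5 = 2*5 = 10)
m(r, X) = 32*X (m(r, X) = (X + X)*(-4)² = (2*X)*16 = 32*X)
P(Y) = -1
P(m(-5, 5))*F + 13 = -1*10 + 13 = -10 + 13 = 3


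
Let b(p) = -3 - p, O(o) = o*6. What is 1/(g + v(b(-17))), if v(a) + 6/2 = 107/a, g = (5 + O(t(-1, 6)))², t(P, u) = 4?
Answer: 14/11839 ≈ 0.0011825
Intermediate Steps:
O(o) = 6*o
g = 841 (g = (5 + 6*4)² = (5 + 24)² = 29² = 841)
v(a) = -3 + 107/a
1/(g + v(b(-17))) = 1/(841 + (-3 + 107/(-3 - 1*(-17)))) = 1/(841 + (-3 + 107/(-3 + 17))) = 1/(841 + (-3 + 107/14)) = 1/(841 + 65/14) = 1/(11839/14) = 14/11839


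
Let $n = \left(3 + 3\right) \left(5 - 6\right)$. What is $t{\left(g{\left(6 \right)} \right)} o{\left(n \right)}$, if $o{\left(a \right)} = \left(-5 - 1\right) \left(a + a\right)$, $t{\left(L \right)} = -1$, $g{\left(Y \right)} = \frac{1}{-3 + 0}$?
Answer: $-72$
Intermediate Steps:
$g{\left(Y \right)} = - \frac{1}{3}$ ($g{\left(Y \right)} = \frac{1}{-3} = - \frac{1}{3}$)
$n = -6$ ($n = 6 \left(-1\right) = -6$)
$o{\left(a \right)} = - 12 a$ ($o{\left(a \right)} = - 6 \cdot 2 a = - 12 a$)
$t{\left(g{\left(6 \right)} \right)} o{\left(n \right)} = - \left(-12\right) \left(-6\right) = \left(-1\right) 72 = -72$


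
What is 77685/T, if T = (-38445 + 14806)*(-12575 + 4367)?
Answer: 25895/64676304 ≈ 0.00040038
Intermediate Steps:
T = 194028912 (T = -23639*(-8208) = 194028912)
77685/T = 77685/194028912 = 77685*(1/194028912) = 25895/64676304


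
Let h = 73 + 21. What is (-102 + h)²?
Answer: 64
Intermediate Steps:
h = 94
(-102 + h)² = (-102 + 94)² = (-8)² = 64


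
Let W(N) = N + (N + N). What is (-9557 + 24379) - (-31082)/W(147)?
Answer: 6567584/441 ≈ 14892.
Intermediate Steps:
W(N) = 3*N (W(N) = N + 2*N = 3*N)
(-9557 + 24379) - (-31082)/W(147) = (-9557 + 24379) - (-31082)/(3*147) = 14822 - (-31082)/441 = 14822 - 1*(-31082/441) = 14822 + 31082/441 = 6567584/441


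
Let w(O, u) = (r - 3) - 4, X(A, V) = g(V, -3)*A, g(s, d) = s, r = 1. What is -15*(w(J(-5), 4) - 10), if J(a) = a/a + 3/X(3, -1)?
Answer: 240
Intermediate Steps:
X(A, V) = A*V (X(A, V) = V*A = A*V)
J(a) = 0 (J(a) = a/a + 3/((3*(-1))) = 1 + 3/(-3) = 1 + 3*(-1/3) = 1 - 1 = 0)
w(O, u) = -6 (w(O, u) = (1 - 3) - 4 = -2 - 4 = -6)
-15*(w(J(-5), 4) - 10) = -15*(-6 - 10) = -15*(-16) = 240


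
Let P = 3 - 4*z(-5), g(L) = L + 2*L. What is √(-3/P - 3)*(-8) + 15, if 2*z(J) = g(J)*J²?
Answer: 15 - 8*I*√189254/251 ≈ 15.0 - 13.866*I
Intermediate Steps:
g(L) = 3*L
z(J) = 3*J³/2 (z(J) = ((3*J)*J²)/2 = (3*J³)/2 = 3*J³/2)
P = 753 (P = 3 - 6*(-5)³ = 3 - 6*(-125) = 3 - 4*(-375/2) = 3 + 750 = 753)
√(-3/P - 3)*(-8) + 15 = √(-3/753 - 3)*(-8) + 15 = √(-3*1/753 - 3)*(-8) + 15 = √(-1/251 - 3)*(-8) + 15 = √(-754/251)*(-8) + 15 = (I*√189254/251)*(-8) + 15 = -8*I*√189254/251 + 15 = 15 - 8*I*√189254/251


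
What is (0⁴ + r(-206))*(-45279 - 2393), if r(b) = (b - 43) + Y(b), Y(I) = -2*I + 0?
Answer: -7770536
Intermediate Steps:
Y(I) = -2*I
r(b) = -43 - b (r(b) = (b - 43) - 2*b = (-43 + b) - 2*b = -43 - b)
(0⁴ + r(-206))*(-45279 - 2393) = (0⁴ + (-43 - 1*(-206)))*(-45279 - 2393) = (0 + (-43 + 206))*(-47672) = (0 + 163)*(-47672) = 163*(-47672) = -7770536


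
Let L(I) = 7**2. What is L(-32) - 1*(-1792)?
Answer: 1841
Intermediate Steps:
L(I) = 49
L(-32) - 1*(-1792) = 49 - 1*(-1792) = 49 + 1792 = 1841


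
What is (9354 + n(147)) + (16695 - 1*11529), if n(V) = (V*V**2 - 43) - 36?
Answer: 3190964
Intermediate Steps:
n(V) = -79 + V**3 (n(V) = (V**3 - 43) - 36 = (-43 + V**3) - 36 = -79 + V**3)
(9354 + n(147)) + (16695 - 1*11529) = (9354 + (-79 + 147**3)) + (16695 - 1*11529) = (9354 + (-79 + 3176523)) + (16695 - 11529) = (9354 + 3176444) + 5166 = 3185798 + 5166 = 3190964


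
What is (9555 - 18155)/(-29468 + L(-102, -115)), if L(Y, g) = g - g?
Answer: 2150/7367 ≈ 0.29184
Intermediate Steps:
L(Y, g) = 0
(9555 - 18155)/(-29468 + L(-102, -115)) = (9555 - 18155)/(-29468 + 0) = -8600/(-29468) = -8600*(-1/29468) = 2150/7367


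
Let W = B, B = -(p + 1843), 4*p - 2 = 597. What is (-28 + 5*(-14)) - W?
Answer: 7579/4 ≈ 1894.8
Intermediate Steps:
p = 599/4 (p = ½ + (¼)*597 = ½ + 597/4 = 599/4 ≈ 149.75)
B = -7971/4 (B = -(599/4 + 1843) = -1*7971/4 = -7971/4 ≈ -1992.8)
W = -7971/4 ≈ -1992.8
(-28 + 5*(-14)) - W = (-28 + 5*(-14)) - 1*(-7971/4) = (-28 - 70) + 7971/4 = -98 + 7971/4 = 7579/4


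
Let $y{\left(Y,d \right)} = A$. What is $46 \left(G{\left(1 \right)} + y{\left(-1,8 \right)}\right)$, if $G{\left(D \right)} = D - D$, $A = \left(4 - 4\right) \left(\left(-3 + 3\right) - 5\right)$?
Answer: $0$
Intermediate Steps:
$A = 0$ ($A = 0 \left(0 - 5\right) = 0 \left(-5\right) = 0$)
$y{\left(Y,d \right)} = 0$
$G{\left(D \right)} = 0$
$46 \left(G{\left(1 \right)} + y{\left(-1,8 \right)}\right) = 46 \left(0 + 0\right) = 46 \cdot 0 = 0$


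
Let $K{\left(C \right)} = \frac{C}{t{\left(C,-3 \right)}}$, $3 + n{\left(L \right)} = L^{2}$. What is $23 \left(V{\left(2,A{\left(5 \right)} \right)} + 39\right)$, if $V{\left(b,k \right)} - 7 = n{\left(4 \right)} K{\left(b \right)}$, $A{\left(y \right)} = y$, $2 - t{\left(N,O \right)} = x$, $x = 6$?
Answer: $\frac{1817}{2} \approx 908.5$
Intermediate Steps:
$t{\left(N,O \right)} = -4$ ($t{\left(N,O \right)} = 2 - 6 = -4$)
$n{\left(L \right)} = -3 + L^{2}$
$K{\left(C \right)} = - \frac{C}{4}$ ($K{\left(C \right)} = \frac{C}{-4} = C \left(- \frac{1}{4}\right) = - \frac{C}{4}$)
$V{\left(b,k \right)} = 7 - \frac{13 b}{4}$ ($V{\left(b,k \right)} = 7 + \left(-3 + 4^{2}\right) \left(- \frac{b}{4}\right) = 7 + \left(-3 + 16\right) \left(- \frac{b}{4}\right) = 7 + 13 \left(- \frac{b}{4}\right) = 7 - \frac{13 b}{4}$)
$23 \left(V{\left(2,A{\left(5 \right)} \right)} + 39\right) = 23 \left(\left(7 - \frac{13}{2}\right) + 39\right) = 23 \left(\frac{1}{2} + 39\right) = 23 \cdot \frac{79}{2} = \frac{1817}{2}$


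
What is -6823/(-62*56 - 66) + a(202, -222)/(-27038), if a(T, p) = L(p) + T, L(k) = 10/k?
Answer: 5099499767/2654577321 ≈ 1.9210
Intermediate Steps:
a(T, p) = T + 10/p (a(T, p) = 10/p + T = T + 10/p)
-6823/(-62*56 - 66) + a(202, -222)/(-27038) = -6823/(-62*56 - 66) + (202 + 10/(-222))/(-27038) = -6823/(-3472 - 66) + (202 + 10*(-1/222))*(-1/27038) = -6823/(-3538) + (202 - 5/111)*(-1/27038) = -6823*(-1/3538) + (22417/111)*(-1/27038) = 6823/3538 - 22417/3001218 = 5099499767/2654577321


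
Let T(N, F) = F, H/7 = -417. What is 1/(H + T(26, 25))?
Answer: -1/2894 ≈ -0.00034554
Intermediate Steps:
H = -2919 (H = 7*(-417) = -2919)
1/(H + T(26, 25)) = 1/(-2919 + 25) = 1/(-2894) = -1/2894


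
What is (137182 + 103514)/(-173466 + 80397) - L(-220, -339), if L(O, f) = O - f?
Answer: -1257323/10341 ≈ -121.59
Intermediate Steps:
(137182 + 103514)/(-173466 + 80397) - L(-220, -339) = (137182 + 103514)/(-173466 + 80397) - (-220 - 1*(-339)) = 240696/(-93069) - (-220 + 339) = 240696*(-1/93069) - 1*119 = -26744/10341 - 119 = -1257323/10341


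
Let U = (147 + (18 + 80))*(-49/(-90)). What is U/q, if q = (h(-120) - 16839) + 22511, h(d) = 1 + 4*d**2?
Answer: 343/162702 ≈ 0.0021081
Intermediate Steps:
U = 2401/18 (U = (147 + 98)*(-49*(-1/90)) = 245*(49/90) = 2401/18 ≈ 133.39)
q = 63273 (q = ((1 + 4*(-120)**2) - 16839) + 22511 = ((1 + 4*14400) - 16839) + 22511 = ((1 + 57600) - 16839) + 22511 = (57601 - 16839) + 22511 = 40762 + 22511 = 63273)
U/q = (2401/18)/63273 = (2401/18)*(1/63273) = 343/162702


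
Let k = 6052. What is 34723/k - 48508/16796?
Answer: 4259369/1494844 ≈ 2.8494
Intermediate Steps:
34723/k - 48508/16796 = 34723/6052 - 48508/16796 = 34723*(1/6052) - 48508*1/16796 = 34723/6052 - 12127/4199 = 4259369/1494844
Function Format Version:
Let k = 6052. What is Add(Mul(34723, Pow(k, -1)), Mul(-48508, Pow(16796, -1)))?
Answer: Rational(4259369, 1494844) ≈ 2.8494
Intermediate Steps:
Add(Mul(34723, Pow(k, -1)), Mul(-48508, Pow(16796, -1))) = Add(Mul(34723, Pow(6052, -1)), Mul(-48508, Pow(16796, -1))) = Add(Mul(34723, Rational(1, 6052)), Mul(-48508, Rational(1, 16796))) = Add(Rational(34723, 6052), Rational(-12127, 4199)) = Rational(4259369, 1494844)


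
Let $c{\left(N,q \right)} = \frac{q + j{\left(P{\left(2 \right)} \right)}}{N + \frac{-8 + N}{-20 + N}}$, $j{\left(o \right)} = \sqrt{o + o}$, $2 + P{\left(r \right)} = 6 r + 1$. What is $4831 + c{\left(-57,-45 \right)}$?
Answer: $\frac{20892709}{4324} - \frac{77 \sqrt{22}}{4324} \approx 4831.7$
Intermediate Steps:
$P{\left(r \right)} = -1 + 6 r$ ($P{\left(r \right)} = -2 + \left(6 r + 1\right) = -2 + \left(1 + 6 r\right) = -1 + 6 r$)
$j{\left(o \right)} = \sqrt{2} \sqrt{o}$ ($j{\left(o \right)} = \sqrt{2 o} = \sqrt{2} \sqrt{o}$)
$c{\left(N,q \right)} = \frac{q + \sqrt{22}}{N + \frac{-8 + N}{-20 + N}}$ ($c{\left(N,q \right)} = \frac{q + \sqrt{2} \sqrt{-1 + 6 \cdot 2}}{N + \frac{-8 + N}{-20 + N}} = \frac{q + \sqrt{2} \sqrt{-1 + 12}}{N + \frac{-8 + N}{-20 + N}} = \frac{q + \sqrt{2} \sqrt{11}}{N + \frac{-8 + N}{-20 + N}} = \frac{q + \sqrt{22}}{N + \frac{-8 + N}{-20 + N}}$)
$4831 + c{\left(-57,-45 \right)} = 4831 + \frac{20 \left(-45\right) + 20 \sqrt{22} - \left(-57\right) \left(-45\right) - - 57 \sqrt{22}}{8 - \left(-57\right)^{2} + 19 \left(-57\right)} = 4831 + \frac{-900 + 20 \sqrt{22} - 2565 + 57 \sqrt{22}}{8 - 3249 - 1083} = 4831 + \frac{-3465 + 77 \sqrt{22}}{8 - 3249 - 1083} = 4831 + \frac{-3465 + 77 \sqrt{22}}{-4324} = 4831 - \frac{-3465 + 77 \sqrt{22}}{4324} = 4831 + \left(\frac{3465}{4324} - \frac{77 \sqrt{22}}{4324}\right) = \frac{20892709}{4324} - \frac{77 \sqrt{22}}{4324}$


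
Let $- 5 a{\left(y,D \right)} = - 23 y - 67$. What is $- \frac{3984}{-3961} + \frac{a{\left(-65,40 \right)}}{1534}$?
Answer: $\frac{12450486}{15190435} \approx 0.81963$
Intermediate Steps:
$a{\left(y,D \right)} = \frac{67}{5} + \frac{23 y}{5}$ ($a{\left(y,D \right)} = - \frac{- 23 y - 67}{5} = - \frac{-67 - 23 y}{5} = \frac{67}{5} + \frac{23 y}{5}$)
$- \frac{3984}{-3961} + \frac{a{\left(-65,40 \right)}}{1534} = - \frac{3984}{-3961} + \frac{\frac{67}{5} + \frac{23}{5} \left(-65\right)}{1534} = \left(-3984\right) \left(- \frac{1}{3961}\right) + \left(\frac{67}{5} - 299\right) \frac{1}{1534} = \frac{3984}{3961} - \frac{714}{3835} = \frac{12450486}{15190435}$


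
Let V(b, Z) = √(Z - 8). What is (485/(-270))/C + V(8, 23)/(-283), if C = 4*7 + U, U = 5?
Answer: -97/1782 - √15/283 ≈ -0.068119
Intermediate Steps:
V(b, Z) = √(-8 + Z)
C = 33 (C = 4*7 + 5 = 28 + 5 = 33)
(485/(-270))/C + V(8, 23)/(-283) = (485/(-270))/33 + √(-8 + 23)/(-283) = (485*(-1/270))*(1/33) + √15*(-1/283) = -97/54*1/33 - √15/283 = -97/1782 - √15/283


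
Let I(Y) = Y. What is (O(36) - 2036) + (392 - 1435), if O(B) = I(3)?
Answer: -3076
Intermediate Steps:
O(B) = 3
(O(36) - 2036) + (392 - 1435) = (3 - 2036) + (392 - 1435) = -2033 - 1043 = -3076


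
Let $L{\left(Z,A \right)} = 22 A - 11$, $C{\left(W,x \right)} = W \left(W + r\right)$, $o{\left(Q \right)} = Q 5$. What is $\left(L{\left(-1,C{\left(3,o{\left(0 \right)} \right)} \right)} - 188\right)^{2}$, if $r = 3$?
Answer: $38809$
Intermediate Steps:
$o{\left(Q \right)} = 5 Q$
$C{\left(W,x \right)} = W \left(3 + W\right)$ ($C{\left(W,x \right)} = W \left(W + 3\right) = W \left(3 + W\right)$)
$L{\left(Z,A \right)} = -11 + 22 A$
$\left(L{\left(-1,C{\left(3,o{\left(0 \right)} \right)} \right)} - 188\right)^{2} = \left(\left(-11 + 22 \cdot 3 \left(3 + 3\right)\right) - 188\right)^{2} = \left(\left(-11 + 22 \cdot 3 \cdot 6\right) - 188\right)^{2} = \left(\left(-11 + 22 \cdot 18\right) - 188\right)^{2} = \left(\left(-11 + 396\right) - 188\right)^{2} = \left(385 - 188\right)^{2} = 197^{2} = 38809$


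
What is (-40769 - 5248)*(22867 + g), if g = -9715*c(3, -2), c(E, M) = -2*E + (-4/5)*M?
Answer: -3019313421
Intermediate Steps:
c(E, M) = -2*E - 4*M/5 (c(E, M) = -2*E + (-4*⅕)*M = -2*E - 4*M/5)
g = 42746 (g = -9715*(-2*3 - ⅘*(-2)) = -9715*(-6 + 8/5) = -9715*(-22/5) = 42746)
(-40769 - 5248)*(22867 + g) = (-40769 - 5248)*(22867 + 42746) = -46017*65613 = -3019313421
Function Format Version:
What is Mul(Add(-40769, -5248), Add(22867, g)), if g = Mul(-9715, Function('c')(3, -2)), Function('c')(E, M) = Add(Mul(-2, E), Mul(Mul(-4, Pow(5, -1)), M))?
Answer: -3019313421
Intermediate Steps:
Function('c')(E, M) = Add(Mul(-2, E), Mul(Rational(-4, 5), M)) (Function('c')(E, M) = Add(Mul(-2, E), Mul(Mul(-4, Rational(1, 5)), M)) = Add(Mul(-2, E), Mul(Rational(-4, 5), M)))
g = 42746 (g = Mul(-9715, Add(Mul(-2, 3), Mul(Rational(-4, 5), -2))) = Mul(-9715, Add(-6, Rational(8, 5))) = Mul(-9715, Rational(-22, 5)) = 42746)
Mul(Add(-40769, -5248), Add(22867, g)) = Mul(Add(-40769, -5248), Add(22867, 42746)) = Mul(-46017, 65613) = -3019313421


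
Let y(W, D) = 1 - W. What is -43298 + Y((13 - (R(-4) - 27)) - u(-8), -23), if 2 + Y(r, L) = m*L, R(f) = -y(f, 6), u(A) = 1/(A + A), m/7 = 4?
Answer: -43944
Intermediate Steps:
m = 28 (m = 7*4 = 28)
u(A) = 1/(2*A)
R(f) = -1 + f (R(f) = -(1 - f) = -1 + f)
Y(r, L) = -2 + 28*L
-43298 + Y((13 - (R(-4) - 27)) - u(-8), -23) = -43298 + (-2 + 28*(-23)) = -43298 + (-2 - 644) = -43298 - 646 = -43944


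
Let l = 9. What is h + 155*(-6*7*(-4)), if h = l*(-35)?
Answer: 25725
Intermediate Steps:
h = -315 (h = 9*(-35) = -315)
h + 155*(-6*7*(-4)) = -315 + 155*(-6*7*(-4)) = -315 + 155*(-42*(-4)) = -315 + 155*168 = -315 + 26040 = 25725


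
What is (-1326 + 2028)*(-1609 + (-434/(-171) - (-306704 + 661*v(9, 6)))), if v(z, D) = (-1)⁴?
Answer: 4060574544/19 ≈ 2.1371e+8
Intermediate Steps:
v(z, D) = 1
(-1326 + 2028)*(-1609 + (-434/(-171) - (-306704 + 661*v(9, 6)))) = (-1326 + 2028)*(-1609 + (-434/(-171) - 661/(1/(1 - 464)))) = 702*(-1609 + (-434*(-1/171) - 661/(1/(-463)))) = 702*(-1609 + (434/171 - 661/(-1/463))) = 702*(-1609 + (434/171 - 661*(-463))) = 702*(-1609 + (434/171 + 306043)) = 702*(-1609 + 52333787/171) = 702*(52058648/171) = 4060574544/19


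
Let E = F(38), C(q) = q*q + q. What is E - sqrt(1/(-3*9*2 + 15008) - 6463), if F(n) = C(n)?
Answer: 1482 - I*sqrt(1445269720754)/14954 ≈ 1482.0 - 80.393*I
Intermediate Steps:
C(q) = q + q**2 (C(q) = q**2 + q = q + q**2)
F(n) = n*(1 + n)
E = 1482 (E = 38*(1 + 38) = 38*39 = 1482)
E - sqrt(1/(-3*9*2 + 15008) - 6463) = 1482 - sqrt(1/(-3*9*2 + 15008) - 6463) = 1482 - sqrt(1/(-27*2 + 15008) - 6463) = 1482 - sqrt(1/(-54 + 15008) - 6463) = 1482 - sqrt(1/14954 - 6463) = 1482 - sqrt(-96647701/14954) = 1482 - I*sqrt(1445269720754)/14954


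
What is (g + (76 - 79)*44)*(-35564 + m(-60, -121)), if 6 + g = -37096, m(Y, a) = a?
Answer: 1328695290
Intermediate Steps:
g = -37102 (g = -6 - 37096 = -37102)
(g + (76 - 79)*44)*(-35564 + m(-60, -121)) = (-37102 + (76 - 79)*44)*(-35564 - 121) = (-37102 - 3*44)*(-35685) = (-37102 - 132)*(-35685) = -37234*(-35685) = 1328695290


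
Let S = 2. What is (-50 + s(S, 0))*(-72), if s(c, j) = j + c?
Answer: 3456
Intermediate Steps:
s(c, j) = c + j
(-50 + s(S, 0))*(-72) = (-50 + (2 + 0))*(-72) = (-50 + 2)*(-72) = -48*(-72) = 3456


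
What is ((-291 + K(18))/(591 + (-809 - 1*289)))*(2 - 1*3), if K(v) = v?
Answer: -7/13 ≈ -0.53846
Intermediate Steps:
((-291 + K(18))/(591 + (-809 - 1*289)))*(2 - 1*3) = ((-291 + 18)/(591 + (-809 - 1*289)))*(2 - 1*3) = (-273/(591 + (-809 - 289)))*(2 - 3) = -273/(591 - 1098)*(-1) = -273/(-507)*(-1) = -273*(-1/507)*(-1) = (7/13)*(-1) = -7/13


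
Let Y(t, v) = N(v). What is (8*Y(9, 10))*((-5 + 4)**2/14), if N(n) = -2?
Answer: -8/7 ≈ -1.1429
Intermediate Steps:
Y(t, v) = -2
(8*Y(9, 10))*((-5 + 4)**2/14) = (8*(-2))*((-5 + 4)**2/14) = -16*(-1)**2/14 = -16/14 = -16*1/14 = -8/7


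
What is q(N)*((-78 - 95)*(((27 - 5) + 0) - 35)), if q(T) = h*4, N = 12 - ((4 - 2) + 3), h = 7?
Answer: 62972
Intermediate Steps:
N = 7 (N = 12 - (2 + 3) = 12 - 1*5 = 12 - 5 = 7)
q(T) = 28 (q(T) = 7*4 = 28)
q(N)*((-78 - 95)*(((27 - 5) + 0) - 35)) = 28*((-78 - 95)*(((27 - 5) + 0) - 35)) = 28*(-173*((22 + 0) - 35)) = 28*(-173*(22 - 35)) = 28*(-173*(-13)) = 28*2249 = 62972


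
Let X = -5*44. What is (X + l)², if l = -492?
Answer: 506944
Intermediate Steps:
X = -220
(X + l)² = (-220 - 492)² = (-712)² = 506944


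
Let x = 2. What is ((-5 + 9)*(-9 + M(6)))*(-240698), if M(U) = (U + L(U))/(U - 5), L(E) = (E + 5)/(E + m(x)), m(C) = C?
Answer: 1564537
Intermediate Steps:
L(E) = (5 + E)/(2 + E) (L(E) = (E + 5)/(E + 2) = (5 + E)/(2 + E))
M(U) = (U + (5 + U)/(2 + U))/(-5 + U) (M(U) = (U + (5 + U)/(2 + U))/(U - 5) = (U + (5 + U)/(2 + U))/(-5 + U))
((-5 + 9)*(-9 + M(6)))*(-240698) = ((-5 + 9)*(-9 + (5 + 6 + 6*(2 + 6))/((-5 + 6)*(2 + 6))))*(-240698) = (4*(-9 + (5 + 6 + 6*8)/(1*8)))*(-240698) = (4*(-9 + 1*(⅛)*(5 + 6 + 48)))*(-240698) = (4*(-9 + 1*(⅛)*59))*(-240698) = (4*(-9 + 59/8))*(-240698) = (4*(-13/8))*(-240698) = -13/2*(-240698) = 1564537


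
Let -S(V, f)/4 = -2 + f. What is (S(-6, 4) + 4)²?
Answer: 16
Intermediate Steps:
S(V, f) = 8 - 4*f (S(V, f) = -4*(-2 + f) = 8 - 4*f)
(S(-6, 4) + 4)² = ((8 - 4*4) + 4)² = ((8 - 16) + 4)² = (-8 + 4)² = (-4)² = 16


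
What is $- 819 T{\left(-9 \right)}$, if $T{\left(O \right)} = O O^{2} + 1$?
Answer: $596232$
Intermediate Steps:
$T{\left(O \right)} = 1 + O^{3}$ ($T{\left(O \right)} = O^{3} + 1 = 1 + O^{3}$)
$- 819 T{\left(-9 \right)} = - 819 \left(1 + \left(-9\right)^{3}\right) = - 819 \left(1 - 729\right) = \left(-819\right) \left(-728\right) = 596232$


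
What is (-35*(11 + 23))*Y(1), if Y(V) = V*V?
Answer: -1190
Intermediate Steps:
Y(V) = V²
(-35*(11 + 23))*Y(1) = -35*(11 + 23)*1² = -35*34*1 = -1190*1 = -1190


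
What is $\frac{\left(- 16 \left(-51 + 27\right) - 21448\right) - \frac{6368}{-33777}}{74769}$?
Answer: $- \frac{711472360}{2525472513} \approx -0.28172$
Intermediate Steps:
$\frac{\left(- 16 \left(-51 + 27\right) - 21448\right) - \frac{6368}{-33777}}{74769} = \left(\left(\left(-16\right) \left(-24\right) - 21448\right) - - \frac{6368}{33777}\right) \frac{1}{74769} = \left(\left(384 - 21448\right) + \frac{6368}{33777}\right) \frac{1}{74769} = \left(-21064 + \frac{6368}{33777}\right) \frac{1}{74769} = \left(- \frac{711472360}{33777}\right) \frac{1}{74769} = - \frac{711472360}{2525472513}$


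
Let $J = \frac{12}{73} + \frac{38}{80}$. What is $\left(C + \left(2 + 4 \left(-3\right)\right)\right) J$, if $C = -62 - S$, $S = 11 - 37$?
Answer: $- \frac{42941}{1460} \approx -29.412$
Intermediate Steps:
$S = -26$ ($S = 11 - 37 = -26$)
$C = -36$ ($C = -62 - -26 = -62 + 26 = -36$)
$J = \frac{1867}{2920}$ ($J = 12 \cdot \frac{1}{73} + 38 \cdot \frac{1}{80} = \frac{12}{73} + \frac{19}{40} = \frac{1867}{2920} \approx 0.63938$)
$\left(C + \left(2 + 4 \left(-3\right)\right)\right) J = \left(-36 + \left(2 + 4 \left(-3\right)\right)\right) \frac{1867}{2920} = \left(-36 + \left(2 - 12\right)\right) \frac{1867}{2920} = \left(-36 - 10\right) \frac{1867}{2920} = \left(-46\right) \frac{1867}{2920} = - \frac{42941}{1460}$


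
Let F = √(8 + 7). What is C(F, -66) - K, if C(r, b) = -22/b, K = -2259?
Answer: 6778/3 ≈ 2259.3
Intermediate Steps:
F = √15 ≈ 3.8730
C(F, -66) - K = -22/(-66) - 1*(-2259) = -22*(-1/66) + 2259 = ⅓ + 2259 = 6778/3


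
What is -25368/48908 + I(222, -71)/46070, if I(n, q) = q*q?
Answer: -230539633/563297890 ≈ -0.40927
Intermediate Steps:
I(n, q) = q²
-25368/48908 + I(222, -71)/46070 = -25368/48908 + (-71)²/46070 = -25368*1/48908 + 5041*(1/46070) = -6342/12227 + 5041/46070 = -230539633/563297890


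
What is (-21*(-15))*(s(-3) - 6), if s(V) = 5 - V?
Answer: 630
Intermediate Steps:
(-21*(-15))*(s(-3) - 6) = (-21*(-15))*((5 - 1*(-3)) - 6) = 315*((5 + 3) - 6) = 315*(8 - 6) = 315*2 = 630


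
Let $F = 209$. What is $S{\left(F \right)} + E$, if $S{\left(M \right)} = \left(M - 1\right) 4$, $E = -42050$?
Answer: $-41218$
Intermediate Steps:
$S{\left(M \right)} = -4 + 4 M$ ($S{\left(M \right)} = \left(-1 + M\right) 4 = -4 + 4 M$)
$S{\left(F \right)} + E = \left(-4 + 4 \cdot 209\right) - 42050 = \left(-4 + 836\right) - 42050 = 832 - 42050 = -41218$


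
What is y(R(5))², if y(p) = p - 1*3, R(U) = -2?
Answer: 25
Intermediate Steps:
y(p) = -3 + p (y(p) = p - 3 = -3 + p)
y(R(5))² = (-3 - 2)² = (-5)² = 25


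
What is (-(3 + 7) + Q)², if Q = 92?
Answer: 6724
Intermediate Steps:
(-(3 + 7) + Q)² = (-(3 + 7) + 92)² = (-1*10 + 92)² = (-10 + 92)² = 82² = 6724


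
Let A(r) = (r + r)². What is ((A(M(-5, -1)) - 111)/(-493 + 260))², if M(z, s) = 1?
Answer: 11449/54289 ≈ 0.21089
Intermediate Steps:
A(r) = 4*r² (A(r) = (2*r)² = 4*r²)
((A(M(-5, -1)) - 111)/(-493 + 260))² = ((4*1² - 111)/(-493 + 260))² = ((4*1 - 111)/(-233))² = ((4 - 111)*(-1/233))² = (-107*(-1/233))² = (107/233)² = 11449/54289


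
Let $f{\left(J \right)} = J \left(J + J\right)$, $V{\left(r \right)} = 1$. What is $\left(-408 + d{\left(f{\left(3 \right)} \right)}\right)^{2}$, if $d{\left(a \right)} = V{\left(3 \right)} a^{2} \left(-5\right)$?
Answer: $4112784$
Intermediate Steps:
$f{\left(J \right)} = 2 J^{2}$ ($f{\left(J \right)} = J 2 J = 2 J^{2}$)
$d{\left(a \right)} = - 5 a^{2}$ ($d{\left(a \right)} = 1 a^{2} \left(-5\right) = a^{2} \left(-5\right) = - 5 a^{2}$)
$\left(-408 + d{\left(f{\left(3 \right)} \right)}\right)^{2} = \left(-408 - 5 \left(2 \cdot 3^{2}\right)^{2}\right)^{2} = \left(-408 - 5 \left(2 \cdot 9\right)^{2}\right)^{2} = \left(-408 - 5 \cdot 18^{2}\right)^{2} = \left(-408 - 1620\right)^{2} = \left(-2028\right)^{2} = 4112784$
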